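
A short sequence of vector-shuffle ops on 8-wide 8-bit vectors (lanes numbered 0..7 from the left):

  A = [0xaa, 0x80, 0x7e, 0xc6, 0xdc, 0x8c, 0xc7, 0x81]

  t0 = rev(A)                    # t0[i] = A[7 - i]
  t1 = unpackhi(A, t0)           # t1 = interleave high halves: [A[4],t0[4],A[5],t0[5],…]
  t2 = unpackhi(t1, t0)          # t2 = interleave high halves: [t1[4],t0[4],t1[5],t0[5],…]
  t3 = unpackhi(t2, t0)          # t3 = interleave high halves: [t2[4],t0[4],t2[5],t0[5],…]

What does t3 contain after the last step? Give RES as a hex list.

  t0: 81 c7 8c dc c6 7e 80 aa
  t1: dc c6 8c 7e c7 80 81 aa
  t2: c7 c6 80 7e 81 80 aa aa
  t3: 81 c6 80 7e aa 80 aa aa

RES = [0x81, 0xc6, 0x80, 0x7e, 0xaa, 0x80, 0xaa, 0xaa]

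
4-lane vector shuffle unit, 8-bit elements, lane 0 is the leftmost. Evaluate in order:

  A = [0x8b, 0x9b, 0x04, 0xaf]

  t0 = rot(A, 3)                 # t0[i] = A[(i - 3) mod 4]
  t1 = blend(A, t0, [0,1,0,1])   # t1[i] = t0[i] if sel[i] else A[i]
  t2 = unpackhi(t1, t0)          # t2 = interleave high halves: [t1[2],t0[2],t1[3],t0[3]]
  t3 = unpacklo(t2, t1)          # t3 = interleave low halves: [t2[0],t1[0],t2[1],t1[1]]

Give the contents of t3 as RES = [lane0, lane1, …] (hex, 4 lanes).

t0 = [0x9b, 0x04, 0xaf, 0x8b]
t1 = [0x8b, 0x04, 0x04, 0x8b]
t2 = [0x04, 0xaf, 0x8b, 0x8b]
t3 = [0x04, 0x8b, 0xaf, 0x04]

RES = [0x04, 0x8b, 0xaf, 0x04]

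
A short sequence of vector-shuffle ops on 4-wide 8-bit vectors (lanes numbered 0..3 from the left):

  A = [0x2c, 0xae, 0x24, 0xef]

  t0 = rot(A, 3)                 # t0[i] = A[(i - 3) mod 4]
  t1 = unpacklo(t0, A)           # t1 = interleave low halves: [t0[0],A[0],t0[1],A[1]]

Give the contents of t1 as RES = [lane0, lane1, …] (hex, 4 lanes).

t0 = [0xae, 0x24, 0xef, 0x2c]
t1 = [0xae, 0x2c, 0x24, 0xae]

RES = [ 0xae  0x2c  0x24  0xae ]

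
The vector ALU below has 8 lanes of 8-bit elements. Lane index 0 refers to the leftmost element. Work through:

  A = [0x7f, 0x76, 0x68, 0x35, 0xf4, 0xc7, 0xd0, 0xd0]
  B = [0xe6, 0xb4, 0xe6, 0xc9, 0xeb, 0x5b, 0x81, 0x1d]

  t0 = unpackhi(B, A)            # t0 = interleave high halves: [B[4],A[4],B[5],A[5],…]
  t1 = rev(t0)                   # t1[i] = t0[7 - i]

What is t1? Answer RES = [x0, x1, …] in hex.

RES = [0xd0, 0x1d, 0xd0, 0x81, 0xc7, 0x5b, 0xf4, 0xeb]

  t0: eb f4 5b c7 81 d0 1d d0
  t1: d0 1d d0 81 c7 5b f4 eb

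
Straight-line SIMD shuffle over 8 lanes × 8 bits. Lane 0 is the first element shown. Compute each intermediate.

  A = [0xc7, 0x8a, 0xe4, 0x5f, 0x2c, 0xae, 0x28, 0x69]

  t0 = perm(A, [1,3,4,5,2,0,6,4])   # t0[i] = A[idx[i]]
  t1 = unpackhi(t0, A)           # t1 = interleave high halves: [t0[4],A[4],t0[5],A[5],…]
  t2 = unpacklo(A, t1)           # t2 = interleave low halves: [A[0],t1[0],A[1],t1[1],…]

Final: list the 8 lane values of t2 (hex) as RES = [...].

RES = [0xc7, 0xe4, 0x8a, 0x2c, 0xe4, 0xc7, 0x5f, 0xae]

→ t0 |8a|5f|2c|ae|e4|c7|28|2c|
→ t1 |e4|2c|c7|ae|28|28|2c|69|
→ t2 |c7|e4|8a|2c|e4|c7|5f|ae|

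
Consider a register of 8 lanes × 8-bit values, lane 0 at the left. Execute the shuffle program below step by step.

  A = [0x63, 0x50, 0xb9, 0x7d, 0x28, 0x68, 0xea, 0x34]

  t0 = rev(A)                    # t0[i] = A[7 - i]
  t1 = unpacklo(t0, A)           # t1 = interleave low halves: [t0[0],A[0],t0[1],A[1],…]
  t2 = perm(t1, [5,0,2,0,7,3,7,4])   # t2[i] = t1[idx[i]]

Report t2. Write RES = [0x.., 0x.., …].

RES = [0xb9, 0x34, 0xea, 0x34, 0x7d, 0x50, 0x7d, 0x68]

t0 = [0x34, 0xea, 0x68, 0x28, 0x7d, 0xb9, 0x50, 0x63]
t1 = [0x34, 0x63, 0xea, 0x50, 0x68, 0xb9, 0x28, 0x7d]
t2 = [0xb9, 0x34, 0xea, 0x34, 0x7d, 0x50, 0x7d, 0x68]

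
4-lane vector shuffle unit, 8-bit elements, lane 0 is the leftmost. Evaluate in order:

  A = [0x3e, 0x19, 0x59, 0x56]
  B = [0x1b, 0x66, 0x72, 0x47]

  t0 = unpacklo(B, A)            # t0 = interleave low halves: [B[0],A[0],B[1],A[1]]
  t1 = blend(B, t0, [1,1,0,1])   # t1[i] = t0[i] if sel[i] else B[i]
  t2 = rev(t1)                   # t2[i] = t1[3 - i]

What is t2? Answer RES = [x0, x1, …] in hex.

RES = [0x19, 0x72, 0x3e, 0x1b]

→ t0 |1b|3e|66|19|
→ t1 |1b|3e|72|19|
→ t2 |19|72|3e|1b|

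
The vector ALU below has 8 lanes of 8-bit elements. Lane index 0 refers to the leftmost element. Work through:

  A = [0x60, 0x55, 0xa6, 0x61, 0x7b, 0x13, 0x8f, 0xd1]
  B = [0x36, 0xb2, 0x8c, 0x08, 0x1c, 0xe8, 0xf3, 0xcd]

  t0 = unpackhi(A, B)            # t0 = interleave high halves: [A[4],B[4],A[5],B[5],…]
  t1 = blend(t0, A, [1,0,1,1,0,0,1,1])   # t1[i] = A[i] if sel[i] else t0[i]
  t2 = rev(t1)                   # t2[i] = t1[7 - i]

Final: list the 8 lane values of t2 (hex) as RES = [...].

t0 = [0x7b, 0x1c, 0x13, 0xe8, 0x8f, 0xf3, 0xd1, 0xcd]
t1 = [0x60, 0x1c, 0xa6, 0x61, 0x8f, 0xf3, 0x8f, 0xd1]
t2 = [0xd1, 0x8f, 0xf3, 0x8f, 0x61, 0xa6, 0x1c, 0x60]

RES = [ 0xd1  0x8f  0xf3  0x8f  0x61  0xa6  0x1c  0x60 ]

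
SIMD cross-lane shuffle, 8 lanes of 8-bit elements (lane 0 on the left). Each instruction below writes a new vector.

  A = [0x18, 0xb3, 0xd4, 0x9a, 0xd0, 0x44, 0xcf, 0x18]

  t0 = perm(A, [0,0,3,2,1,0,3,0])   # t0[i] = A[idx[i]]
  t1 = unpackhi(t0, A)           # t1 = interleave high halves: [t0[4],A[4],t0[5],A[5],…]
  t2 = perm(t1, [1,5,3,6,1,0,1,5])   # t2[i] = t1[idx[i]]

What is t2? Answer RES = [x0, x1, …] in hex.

RES = [0xd0, 0xcf, 0x44, 0x18, 0xd0, 0xb3, 0xd0, 0xcf]

  t0: 18 18 9a d4 b3 18 9a 18
  t1: b3 d0 18 44 9a cf 18 18
  t2: d0 cf 44 18 d0 b3 d0 cf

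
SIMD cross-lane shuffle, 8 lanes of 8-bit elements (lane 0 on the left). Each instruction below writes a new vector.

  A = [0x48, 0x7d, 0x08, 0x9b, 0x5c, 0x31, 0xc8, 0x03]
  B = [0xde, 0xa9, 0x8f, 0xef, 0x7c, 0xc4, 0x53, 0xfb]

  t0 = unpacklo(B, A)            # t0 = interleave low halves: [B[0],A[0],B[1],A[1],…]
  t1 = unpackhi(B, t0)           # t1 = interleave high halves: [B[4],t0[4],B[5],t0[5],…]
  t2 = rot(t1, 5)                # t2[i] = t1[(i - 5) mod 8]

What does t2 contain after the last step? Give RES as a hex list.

RES = [ 0x08  0x53  0xef  0xfb  0x9b  0x7c  0x8f  0xc4 ]

t0 = [0xde, 0x48, 0xa9, 0x7d, 0x8f, 0x08, 0xef, 0x9b]
t1 = [0x7c, 0x8f, 0xc4, 0x08, 0x53, 0xef, 0xfb, 0x9b]
t2 = [0x08, 0x53, 0xef, 0xfb, 0x9b, 0x7c, 0x8f, 0xc4]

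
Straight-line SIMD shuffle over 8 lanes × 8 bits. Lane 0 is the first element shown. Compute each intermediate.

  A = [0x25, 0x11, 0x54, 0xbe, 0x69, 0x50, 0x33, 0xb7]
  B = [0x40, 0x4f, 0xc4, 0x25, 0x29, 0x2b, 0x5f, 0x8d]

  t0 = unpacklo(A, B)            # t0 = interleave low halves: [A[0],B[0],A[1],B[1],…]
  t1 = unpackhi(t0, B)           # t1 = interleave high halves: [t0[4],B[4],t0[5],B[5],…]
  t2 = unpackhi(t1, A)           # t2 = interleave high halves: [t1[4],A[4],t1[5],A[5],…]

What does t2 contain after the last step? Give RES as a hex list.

RES = [0xbe, 0x69, 0x5f, 0x50, 0x25, 0x33, 0x8d, 0xb7]

t0 = [0x25, 0x40, 0x11, 0x4f, 0x54, 0xc4, 0xbe, 0x25]
t1 = [0x54, 0x29, 0xc4, 0x2b, 0xbe, 0x5f, 0x25, 0x8d]
t2 = [0xbe, 0x69, 0x5f, 0x50, 0x25, 0x33, 0x8d, 0xb7]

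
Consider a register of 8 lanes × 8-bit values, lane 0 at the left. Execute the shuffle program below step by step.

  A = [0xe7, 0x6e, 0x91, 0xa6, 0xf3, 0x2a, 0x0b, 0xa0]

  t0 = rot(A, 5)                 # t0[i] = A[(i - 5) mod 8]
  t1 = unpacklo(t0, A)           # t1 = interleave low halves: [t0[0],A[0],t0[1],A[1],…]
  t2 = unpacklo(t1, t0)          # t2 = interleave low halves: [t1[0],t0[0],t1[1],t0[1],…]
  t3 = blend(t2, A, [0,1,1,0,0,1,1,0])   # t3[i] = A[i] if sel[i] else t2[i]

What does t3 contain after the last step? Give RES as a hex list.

RES = [ 0xa6  0x6e  0x91  0xf3  0xf3  0x2a  0x0b  0x0b ]

  t0: a6 f3 2a 0b a0 e7 6e 91
  t1: a6 e7 f3 6e 2a 91 0b a6
  t2: a6 a6 e7 f3 f3 2a 6e 0b
  t3: a6 6e 91 f3 f3 2a 0b 0b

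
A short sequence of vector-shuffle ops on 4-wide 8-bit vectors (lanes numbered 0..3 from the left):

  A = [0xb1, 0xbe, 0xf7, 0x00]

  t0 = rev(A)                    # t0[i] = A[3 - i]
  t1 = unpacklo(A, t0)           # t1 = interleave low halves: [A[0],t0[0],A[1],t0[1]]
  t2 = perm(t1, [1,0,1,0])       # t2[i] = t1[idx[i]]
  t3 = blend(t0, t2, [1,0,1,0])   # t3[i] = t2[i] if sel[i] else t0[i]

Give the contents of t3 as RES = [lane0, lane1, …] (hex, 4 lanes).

  t0: 00 f7 be b1
  t1: b1 00 be f7
  t2: 00 b1 00 b1
  t3: 00 f7 00 b1

RES = [0x00, 0xf7, 0x00, 0xb1]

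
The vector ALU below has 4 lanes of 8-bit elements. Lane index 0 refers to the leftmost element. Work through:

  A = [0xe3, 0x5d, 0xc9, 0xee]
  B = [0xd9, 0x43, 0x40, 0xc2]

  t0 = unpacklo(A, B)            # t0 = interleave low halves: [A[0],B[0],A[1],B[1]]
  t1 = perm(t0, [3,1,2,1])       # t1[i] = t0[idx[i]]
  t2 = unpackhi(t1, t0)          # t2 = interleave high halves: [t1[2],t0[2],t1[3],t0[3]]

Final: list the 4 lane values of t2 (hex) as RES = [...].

RES = [0x5d, 0x5d, 0xd9, 0x43]

t0 = [0xe3, 0xd9, 0x5d, 0x43]
t1 = [0x43, 0xd9, 0x5d, 0xd9]
t2 = [0x5d, 0x5d, 0xd9, 0x43]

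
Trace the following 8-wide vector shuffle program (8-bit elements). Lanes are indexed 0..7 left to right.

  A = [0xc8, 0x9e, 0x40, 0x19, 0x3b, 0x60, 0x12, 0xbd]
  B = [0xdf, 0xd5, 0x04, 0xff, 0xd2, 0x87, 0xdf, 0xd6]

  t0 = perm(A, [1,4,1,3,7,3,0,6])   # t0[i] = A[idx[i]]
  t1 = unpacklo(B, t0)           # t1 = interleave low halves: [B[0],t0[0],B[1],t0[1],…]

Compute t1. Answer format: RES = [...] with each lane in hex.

RES = [0xdf, 0x9e, 0xd5, 0x3b, 0x04, 0x9e, 0xff, 0x19]

  t0: 9e 3b 9e 19 bd 19 c8 12
  t1: df 9e d5 3b 04 9e ff 19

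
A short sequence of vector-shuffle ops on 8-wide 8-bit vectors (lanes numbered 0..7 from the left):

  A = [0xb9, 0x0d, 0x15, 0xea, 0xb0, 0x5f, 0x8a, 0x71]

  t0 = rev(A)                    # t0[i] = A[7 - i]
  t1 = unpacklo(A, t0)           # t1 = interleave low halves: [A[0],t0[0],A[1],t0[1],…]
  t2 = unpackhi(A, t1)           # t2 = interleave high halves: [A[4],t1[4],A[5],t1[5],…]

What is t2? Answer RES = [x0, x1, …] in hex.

RES = [ 0xb0  0x15  0x5f  0x5f  0x8a  0xea  0x71  0xb0 ]

  t0: 71 8a 5f b0 ea 15 0d b9
  t1: b9 71 0d 8a 15 5f ea b0
  t2: b0 15 5f 5f 8a ea 71 b0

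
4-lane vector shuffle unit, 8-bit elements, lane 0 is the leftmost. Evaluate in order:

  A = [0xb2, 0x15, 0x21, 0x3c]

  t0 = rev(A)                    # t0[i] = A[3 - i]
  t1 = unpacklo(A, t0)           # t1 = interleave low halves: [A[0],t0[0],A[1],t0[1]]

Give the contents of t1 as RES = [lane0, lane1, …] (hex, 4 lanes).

  t0: 3c 21 15 b2
  t1: b2 3c 15 21

RES = [0xb2, 0x3c, 0x15, 0x21]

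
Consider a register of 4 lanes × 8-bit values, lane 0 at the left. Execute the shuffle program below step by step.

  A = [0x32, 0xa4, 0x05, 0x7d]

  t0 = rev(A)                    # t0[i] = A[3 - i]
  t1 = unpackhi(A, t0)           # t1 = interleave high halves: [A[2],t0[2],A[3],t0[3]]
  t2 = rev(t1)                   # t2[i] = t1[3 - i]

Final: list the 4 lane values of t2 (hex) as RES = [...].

→ t0 |7d|05|a4|32|
→ t1 |05|a4|7d|32|
→ t2 |32|7d|a4|05|

RES = [0x32, 0x7d, 0xa4, 0x05]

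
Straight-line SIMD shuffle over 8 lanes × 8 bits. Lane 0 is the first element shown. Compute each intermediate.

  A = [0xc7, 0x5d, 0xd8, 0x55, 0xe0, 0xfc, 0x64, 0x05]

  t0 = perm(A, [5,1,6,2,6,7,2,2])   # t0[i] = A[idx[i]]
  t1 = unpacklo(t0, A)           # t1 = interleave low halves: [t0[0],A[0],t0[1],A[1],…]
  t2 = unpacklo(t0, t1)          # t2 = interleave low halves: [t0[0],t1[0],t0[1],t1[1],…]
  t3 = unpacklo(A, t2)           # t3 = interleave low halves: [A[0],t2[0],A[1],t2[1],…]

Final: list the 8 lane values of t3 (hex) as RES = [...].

RES = [ 0xc7  0xfc  0x5d  0xfc  0xd8  0x5d  0x55  0xc7 ]

→ t0 |fc|5d|64|d8|64|05|d8|d8|
→ t1 |fc|c7|5d|5d|64|d8|d8|55|
→ t2 |fc|fc|5d|c7|64|5d|d8|5d|
→ t3 |c7|fc|5d|fc|d8|5d|55|c7|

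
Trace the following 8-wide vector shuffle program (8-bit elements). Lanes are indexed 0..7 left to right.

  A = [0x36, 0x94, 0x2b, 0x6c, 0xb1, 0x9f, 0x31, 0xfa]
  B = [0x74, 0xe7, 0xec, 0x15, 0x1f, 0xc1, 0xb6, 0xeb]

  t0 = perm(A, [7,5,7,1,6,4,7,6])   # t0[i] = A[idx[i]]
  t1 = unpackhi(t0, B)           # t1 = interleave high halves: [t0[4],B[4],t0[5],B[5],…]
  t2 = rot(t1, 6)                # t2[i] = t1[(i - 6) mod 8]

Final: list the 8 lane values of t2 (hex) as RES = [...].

RES = [ 0xb1  0xc1  0xfa  0xb6  0x31  0xeb  0x31  0x1f ]

t0 = [0xfa, 0x9f, 0xfa, 0x94, 0x31, 0xb1, 0xfa, 0x31]
t1 = [0x31, 0x1f, 0xb1, 0xc1, 0xfa, 0xb6, 0x31, 0xeb]
t2 = [0xb1, 0xc1, 0xfa, 0xb6, 0x31, 0xeb, 0x31, 0x1f]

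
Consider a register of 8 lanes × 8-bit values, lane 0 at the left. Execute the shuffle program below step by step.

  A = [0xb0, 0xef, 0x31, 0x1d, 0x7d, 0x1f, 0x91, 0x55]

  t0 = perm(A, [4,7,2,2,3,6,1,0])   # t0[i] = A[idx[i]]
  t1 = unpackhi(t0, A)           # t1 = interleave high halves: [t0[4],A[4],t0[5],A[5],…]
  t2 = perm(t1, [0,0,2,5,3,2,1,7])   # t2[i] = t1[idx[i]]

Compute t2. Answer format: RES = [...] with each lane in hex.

→ t0 |7d|55|31|31|1d|91|ef|b0|
→ t1 |1d|7d|91|1f|ef|91|b0|55|
→ t2 |1d|1d|91|91|1f|91|7d|55|

RES = [0x1d, 0x1d, 0x91, 0x91, 0x1f, 0x91, 0x7d, 0x55]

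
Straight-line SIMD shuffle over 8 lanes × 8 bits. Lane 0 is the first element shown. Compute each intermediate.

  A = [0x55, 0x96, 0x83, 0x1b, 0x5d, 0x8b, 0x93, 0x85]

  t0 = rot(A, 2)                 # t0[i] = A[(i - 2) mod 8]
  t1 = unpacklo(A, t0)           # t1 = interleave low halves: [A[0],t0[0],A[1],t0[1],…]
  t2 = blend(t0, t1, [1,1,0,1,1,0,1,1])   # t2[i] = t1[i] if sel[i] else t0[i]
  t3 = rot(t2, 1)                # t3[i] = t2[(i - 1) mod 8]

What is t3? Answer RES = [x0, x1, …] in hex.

t0 = [0x93, 0x85, 0x55, 0x96, 0x83, 0x1b, 0x5d, 0x8b]
t1 = [0x55, 0x93, 0x96, 0x85, 0x83, 0x55, 0x1b, 0x96]
t2 = [0x55, 0x93, 0x55, 0x85, 0x83, 0x1b, 0x1b, 0x96]
t3 = [0x96, 0x55, 0x93, 0x55, 0x85, 0x83, 0x1b, 0x1b]

RES = [0x96, 0x55, 0x93, 0x55, 0x85, 0x83, 0x1b, 0x1b]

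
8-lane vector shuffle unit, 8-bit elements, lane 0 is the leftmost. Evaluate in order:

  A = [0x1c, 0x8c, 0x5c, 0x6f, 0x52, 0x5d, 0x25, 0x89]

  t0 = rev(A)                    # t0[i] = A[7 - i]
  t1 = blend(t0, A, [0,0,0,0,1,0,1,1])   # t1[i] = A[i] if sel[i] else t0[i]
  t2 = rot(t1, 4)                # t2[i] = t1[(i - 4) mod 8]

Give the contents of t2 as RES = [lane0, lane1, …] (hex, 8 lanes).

RES = [0x52, 0x5c, 0x25, 0x89, 0x89, 0x25, 0x5d, 0x52]

t0 = [0x89, 0x25, 0x5d, 0x52, 0x6f, 0x5c, 0x8c, 0x1c]
t1 = [0x89, 0x25, 0x5d, 0x52, 0x52, 0x5c, 0x25, 0x89]
t2 = [0x52, 0x5c, 0x25, 0x89, 0x89, 0x25, 0x5d, 0x52]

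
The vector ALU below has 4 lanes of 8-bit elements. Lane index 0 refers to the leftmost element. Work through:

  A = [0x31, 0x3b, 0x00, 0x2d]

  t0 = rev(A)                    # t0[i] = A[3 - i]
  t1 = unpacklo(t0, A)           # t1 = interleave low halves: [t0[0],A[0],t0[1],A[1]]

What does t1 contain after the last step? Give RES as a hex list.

t0 = [0x2d, 0x00, 0x3b, 0x31]
t1 = [0x2d, 0x31, 0x00, 0x3b]

RES = [0x2d, 0x31, 0x00, 0x3b]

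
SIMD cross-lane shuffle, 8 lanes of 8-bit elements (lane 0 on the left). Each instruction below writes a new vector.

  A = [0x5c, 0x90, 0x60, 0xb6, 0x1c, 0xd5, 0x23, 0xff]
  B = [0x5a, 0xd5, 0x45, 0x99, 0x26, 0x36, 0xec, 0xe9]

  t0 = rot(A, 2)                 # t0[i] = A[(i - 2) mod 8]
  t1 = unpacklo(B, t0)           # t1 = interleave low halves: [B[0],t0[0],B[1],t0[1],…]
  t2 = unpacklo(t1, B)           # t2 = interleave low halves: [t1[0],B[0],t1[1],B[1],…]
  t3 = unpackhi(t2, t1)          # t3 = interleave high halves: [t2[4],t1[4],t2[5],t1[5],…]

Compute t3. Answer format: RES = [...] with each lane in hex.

RES = [ 0xd5  0x45  0x45  0x5c  0xff  0x99  0x99  0x90 ]

t0 = [0x23, 0xff, 0x5c, 0x90, 0x60, 0xb6, 0x1c, 0xd5]
t1 = [0x5a, 0x23, 0xd5, 0xff, 0x45, 0x5c, 0x99, 0x90]
t2 = [0x5a, 0x5a, 0x23, 0xd5, 0xd5, 0x45, 0xff, 0x99]
t3 = [0xd5, 0x45, 0x45, 0x5c, 0xff, 0x99, 0x99, 0x90]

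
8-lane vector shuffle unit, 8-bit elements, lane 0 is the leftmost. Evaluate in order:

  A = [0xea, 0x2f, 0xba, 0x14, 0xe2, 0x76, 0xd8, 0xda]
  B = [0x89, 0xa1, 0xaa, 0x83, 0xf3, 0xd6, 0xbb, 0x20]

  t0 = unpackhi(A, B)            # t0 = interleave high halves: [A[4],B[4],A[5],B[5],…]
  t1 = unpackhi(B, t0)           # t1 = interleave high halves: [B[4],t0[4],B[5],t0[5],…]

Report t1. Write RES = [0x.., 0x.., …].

→ t0 |e2|f3|76|d6|d8|bb|da|20|
→ t1 |f3|d8|d6|bb|bb|da|20|20|

RES = [0xf3, 0xd8, 0xd6, 0xbb, 0xbb, 0xda, 0x20, 0x20]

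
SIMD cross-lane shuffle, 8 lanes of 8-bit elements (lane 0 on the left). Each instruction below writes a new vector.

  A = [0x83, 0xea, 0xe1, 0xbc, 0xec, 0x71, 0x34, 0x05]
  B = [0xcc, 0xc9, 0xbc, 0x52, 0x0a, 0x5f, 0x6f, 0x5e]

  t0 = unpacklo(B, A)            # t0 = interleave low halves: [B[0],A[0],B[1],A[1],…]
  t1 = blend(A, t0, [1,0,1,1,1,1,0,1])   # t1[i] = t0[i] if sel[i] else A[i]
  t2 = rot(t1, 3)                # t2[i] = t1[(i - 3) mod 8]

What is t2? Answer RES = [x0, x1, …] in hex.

→ t0 |cc|83|c9|ea|bc|e1|52|bc|
→ t1 |cc|ea|c9|ea|bc|e1|34|bc|
→ t2 |e1|34|bc|cc|ea|c9|ea|bc|

RES = [ 0xe1  0x34  0xbc  0xcc  0xea  0xc9  0xea  0xbc ]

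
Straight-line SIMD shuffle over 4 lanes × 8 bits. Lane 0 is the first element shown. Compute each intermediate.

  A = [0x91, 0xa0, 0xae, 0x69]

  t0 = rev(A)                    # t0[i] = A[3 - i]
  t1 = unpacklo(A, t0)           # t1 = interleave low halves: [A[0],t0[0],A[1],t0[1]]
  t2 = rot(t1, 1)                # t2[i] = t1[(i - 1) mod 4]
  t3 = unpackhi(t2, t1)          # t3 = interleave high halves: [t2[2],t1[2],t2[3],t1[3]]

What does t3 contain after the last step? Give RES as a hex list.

RES = [ 0x69  0xa0  0xa0  0xae ]

→ t0 |69|ae|a0|91|
→ t1 |91|69|a0|ae|
→ t2 |ae|91|69|a0|
→ t3 |69|a0|a0|ae|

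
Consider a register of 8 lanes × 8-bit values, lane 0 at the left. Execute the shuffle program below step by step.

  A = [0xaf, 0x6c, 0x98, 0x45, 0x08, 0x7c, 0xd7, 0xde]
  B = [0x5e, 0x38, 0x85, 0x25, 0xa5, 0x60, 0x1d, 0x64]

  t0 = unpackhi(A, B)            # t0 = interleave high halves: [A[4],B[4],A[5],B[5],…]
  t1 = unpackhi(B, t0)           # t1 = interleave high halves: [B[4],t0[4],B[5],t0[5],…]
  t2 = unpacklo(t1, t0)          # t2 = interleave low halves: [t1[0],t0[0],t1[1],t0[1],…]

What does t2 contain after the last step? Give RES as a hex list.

RES = [ 0xa5  0x08  0xd7  0xa5  0x60  0x7c  0x1d  0x60 ]

t0 = [0x08, 0xa5, 0x7c, 0x60, 0xd7, 0x1d, 0xde, 0x64]
t1 = [0xa5, 0xd7, 0x60, 0x1d, 0x1d, 0xde, 0x64, 0x64]
t2 = [0xa5, 0x08, 0xd7, 0xa5, 0x60, 0x7c, 0x1d, 0x60]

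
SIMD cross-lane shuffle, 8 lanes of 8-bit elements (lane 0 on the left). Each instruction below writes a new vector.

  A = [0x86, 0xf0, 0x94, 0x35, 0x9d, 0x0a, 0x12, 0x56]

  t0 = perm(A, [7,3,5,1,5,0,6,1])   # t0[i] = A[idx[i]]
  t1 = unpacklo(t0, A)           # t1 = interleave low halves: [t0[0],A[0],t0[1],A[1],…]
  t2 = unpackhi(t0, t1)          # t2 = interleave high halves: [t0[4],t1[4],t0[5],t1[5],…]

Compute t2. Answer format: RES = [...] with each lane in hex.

t0 = [0x56, 0x35, 0x0a, 0xf0, 0x0a, 0x86, 0x12, 0xf0]
t1 = [0x56, 0x86, 0x35, 0xf0, 0x0a, 0x94, 0xf0, 0x35]
t2 = [0x0a, 0x0a, 0x86, 0x94, 0x12, 0xf0, 0xf0, 0x35]

RES = [ 0x0a  0x0a  0x86  0x94  0x12  0xf0  0xf0  0x35 ]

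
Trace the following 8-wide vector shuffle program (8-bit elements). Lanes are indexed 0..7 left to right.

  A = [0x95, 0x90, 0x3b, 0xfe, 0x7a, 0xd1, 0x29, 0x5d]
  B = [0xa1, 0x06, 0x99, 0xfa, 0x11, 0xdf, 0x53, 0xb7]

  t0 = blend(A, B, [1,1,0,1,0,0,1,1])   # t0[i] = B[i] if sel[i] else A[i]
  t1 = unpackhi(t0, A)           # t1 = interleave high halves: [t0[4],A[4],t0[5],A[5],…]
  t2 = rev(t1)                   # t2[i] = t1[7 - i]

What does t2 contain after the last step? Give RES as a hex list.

RES = [ 0x5d  0xb7  0x29  0x53  0xd1  0xd1  0x7a  0x7a ]

  t0: a1 06 3b fa 7a d1 53 b7
  t1: 7a 7a d1 d1 53 29 b7 5d
  t2: 5d b7 29 53 d1 d1 7a 7a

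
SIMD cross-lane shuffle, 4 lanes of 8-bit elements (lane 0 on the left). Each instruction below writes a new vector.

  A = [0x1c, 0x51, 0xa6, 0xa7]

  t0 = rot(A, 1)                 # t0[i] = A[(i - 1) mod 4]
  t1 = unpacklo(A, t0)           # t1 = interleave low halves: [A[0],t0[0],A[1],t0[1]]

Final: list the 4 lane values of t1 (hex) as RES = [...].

RES = [ 0x1c  0xa7  0x51  0x1c ]

→ t0 |a7|1c|51|a6|
→ t1 |1c|a7|51|1c|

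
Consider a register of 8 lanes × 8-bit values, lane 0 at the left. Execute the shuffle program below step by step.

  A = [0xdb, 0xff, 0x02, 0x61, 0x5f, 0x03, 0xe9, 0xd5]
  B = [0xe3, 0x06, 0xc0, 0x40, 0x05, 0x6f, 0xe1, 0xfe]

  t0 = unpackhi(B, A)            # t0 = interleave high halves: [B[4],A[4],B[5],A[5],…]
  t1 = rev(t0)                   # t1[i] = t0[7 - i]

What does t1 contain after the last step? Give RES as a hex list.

RES = [0xd5, 0xfe, 0xe9, 0xe1, 0x03, 0x6f, 0x5f, 0x05]

  t0: 05 5f 6f 03 e1 e9 fe d5
  t1: d5 fe e9 e1 03 6f 5f 05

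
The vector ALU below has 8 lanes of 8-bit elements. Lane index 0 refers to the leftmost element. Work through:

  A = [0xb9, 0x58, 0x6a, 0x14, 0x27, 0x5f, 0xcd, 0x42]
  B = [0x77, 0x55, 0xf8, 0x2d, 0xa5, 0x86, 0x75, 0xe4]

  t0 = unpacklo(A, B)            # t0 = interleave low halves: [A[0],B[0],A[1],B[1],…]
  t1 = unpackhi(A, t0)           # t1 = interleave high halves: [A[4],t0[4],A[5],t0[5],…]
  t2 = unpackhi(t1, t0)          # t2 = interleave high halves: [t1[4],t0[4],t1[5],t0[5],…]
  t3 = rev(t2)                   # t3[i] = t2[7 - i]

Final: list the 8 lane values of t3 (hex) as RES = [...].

RES = [0x2d, 0x2d, 0x14, 0x42, 0xf8, 0x14, 0x6a, 0xcd]

→ t0 |b9|77|58|55|6a|f8|14|2d|
→ t1 |27|6a|5f|f8|cd|14|42|2d|
→ t2 |cd|6a|14|f8|42|14|2d|2d|
→ t3 |2d|2d|14|42|f8|14|6a|cd|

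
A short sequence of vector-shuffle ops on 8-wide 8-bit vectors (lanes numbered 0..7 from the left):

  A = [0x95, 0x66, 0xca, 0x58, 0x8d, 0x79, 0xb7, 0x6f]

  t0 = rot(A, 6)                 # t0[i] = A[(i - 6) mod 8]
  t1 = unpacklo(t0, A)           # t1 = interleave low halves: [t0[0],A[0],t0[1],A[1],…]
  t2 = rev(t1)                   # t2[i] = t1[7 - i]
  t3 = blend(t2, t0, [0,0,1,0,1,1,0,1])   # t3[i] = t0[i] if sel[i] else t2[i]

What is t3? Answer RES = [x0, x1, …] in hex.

→ t0 |ca|58|8d|79|b7|6f|95|66|
→ t1 |ca|95|58|66|8d|ca|79|58|
→ t2 |58|79|ca|8d|66|58|95|ca|
→ t3 |58|79|8d|8d|b7|6f|95|66|

RES = [ 0x58  0x79  0x8d  0x8d  0xb7  0x6f  0x95  0x66 ]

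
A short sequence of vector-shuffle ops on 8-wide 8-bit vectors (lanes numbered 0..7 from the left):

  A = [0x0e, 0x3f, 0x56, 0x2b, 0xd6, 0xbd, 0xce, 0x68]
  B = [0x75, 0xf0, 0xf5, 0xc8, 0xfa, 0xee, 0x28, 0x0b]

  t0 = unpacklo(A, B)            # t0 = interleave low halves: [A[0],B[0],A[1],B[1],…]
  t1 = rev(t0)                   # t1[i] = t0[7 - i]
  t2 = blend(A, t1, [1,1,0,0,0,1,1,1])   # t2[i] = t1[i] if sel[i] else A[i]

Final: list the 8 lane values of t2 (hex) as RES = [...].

RES = [0xc8, 0x2b, 0x56, 0x2b, 0xd6, 0x3f, 0x75, 0x0e]

t0 = [0x0e, 0x75, 0x3f, 0xf0, 0x56, 0xf5, 0x2b, 0xc8]
t1 = [0xc8, 0x2b, 0xf5, 0x56, 0xf0, 0x3f, 0x75, 0x0e]
t2 = [0xc8, 0x2b, 0x56, 0x2b, 0xd6, 0x3f, 0x75, 0x0e]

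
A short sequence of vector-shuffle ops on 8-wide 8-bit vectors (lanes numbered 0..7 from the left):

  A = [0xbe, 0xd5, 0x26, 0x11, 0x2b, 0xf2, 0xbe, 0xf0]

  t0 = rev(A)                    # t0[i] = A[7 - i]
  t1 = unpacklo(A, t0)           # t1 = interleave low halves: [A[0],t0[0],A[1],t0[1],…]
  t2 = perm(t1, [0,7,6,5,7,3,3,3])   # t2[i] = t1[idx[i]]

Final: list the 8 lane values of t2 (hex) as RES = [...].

RES = [ 0xbe  0x2b  0x11  0xf2  0x2b  0xbe  0xbe  0xbe ]

  t0: f0 be f2 2b 11 26 d5 be
  t1: be f0 d5 be 26 f2 11 2b
  t2: be 2b 11 f2 2b be be be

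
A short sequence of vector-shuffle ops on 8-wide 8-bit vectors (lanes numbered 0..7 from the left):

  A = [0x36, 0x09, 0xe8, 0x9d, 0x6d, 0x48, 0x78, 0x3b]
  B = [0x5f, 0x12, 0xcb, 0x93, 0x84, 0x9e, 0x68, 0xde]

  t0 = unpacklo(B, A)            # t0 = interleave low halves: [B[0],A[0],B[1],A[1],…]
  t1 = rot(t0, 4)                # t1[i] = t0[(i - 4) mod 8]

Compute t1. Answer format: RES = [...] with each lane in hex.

RES = [0xcb, 0xe8, 0x93, 0x9d, 0x5f, 0x36, 0x12, 0x09]

→ t0 |5f|36|12|09|cb|e8|93|9d|
→ t1 |cb|e8|93|9d|5f|36|12|09|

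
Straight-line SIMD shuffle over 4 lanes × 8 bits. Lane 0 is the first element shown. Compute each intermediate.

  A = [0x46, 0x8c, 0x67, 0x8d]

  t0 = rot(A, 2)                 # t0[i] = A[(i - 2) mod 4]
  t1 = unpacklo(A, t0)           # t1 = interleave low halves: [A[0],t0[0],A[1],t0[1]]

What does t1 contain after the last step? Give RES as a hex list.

t0 = [0x67, 0x8d, 0x46, 0x8c]
t1 = [0x46, 0x67, 0x8c, 0x8d]

RES = [0x46, 0x67, 0x8c, 0x8d]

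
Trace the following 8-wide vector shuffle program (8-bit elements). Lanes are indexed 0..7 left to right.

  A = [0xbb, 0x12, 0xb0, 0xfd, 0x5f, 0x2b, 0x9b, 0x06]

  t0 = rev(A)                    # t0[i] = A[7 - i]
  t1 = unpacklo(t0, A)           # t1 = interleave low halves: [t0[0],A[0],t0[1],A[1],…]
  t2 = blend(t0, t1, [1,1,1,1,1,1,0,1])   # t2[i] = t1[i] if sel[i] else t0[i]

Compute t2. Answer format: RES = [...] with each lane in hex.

  t0: 06 9b 2b 5f fd b0 12 bb
  t1: 06 bb 9b 12 2b b0 5f fd
  t2: 06 bb 9b 12 2b b0 12 fd

RES = [ 0x06  0xbb  0x9b  0x12  0x2b  0xb0  0x12  0xfd ]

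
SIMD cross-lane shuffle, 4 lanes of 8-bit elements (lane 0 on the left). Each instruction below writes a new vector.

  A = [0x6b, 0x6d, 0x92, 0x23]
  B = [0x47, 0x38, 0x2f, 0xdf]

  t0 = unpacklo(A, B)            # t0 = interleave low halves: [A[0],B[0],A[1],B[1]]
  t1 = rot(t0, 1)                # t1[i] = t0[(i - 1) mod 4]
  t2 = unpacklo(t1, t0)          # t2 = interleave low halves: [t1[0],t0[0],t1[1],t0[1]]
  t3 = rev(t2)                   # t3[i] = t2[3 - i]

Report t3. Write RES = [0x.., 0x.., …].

  t0: 6b 47 6d 38
  t1: 38 6b 47 6d
  t2: 38 6b 6b 47
  t3: 47 6b 6b 38

RES = [0x47, 0x6b, 0x6b, 0x38]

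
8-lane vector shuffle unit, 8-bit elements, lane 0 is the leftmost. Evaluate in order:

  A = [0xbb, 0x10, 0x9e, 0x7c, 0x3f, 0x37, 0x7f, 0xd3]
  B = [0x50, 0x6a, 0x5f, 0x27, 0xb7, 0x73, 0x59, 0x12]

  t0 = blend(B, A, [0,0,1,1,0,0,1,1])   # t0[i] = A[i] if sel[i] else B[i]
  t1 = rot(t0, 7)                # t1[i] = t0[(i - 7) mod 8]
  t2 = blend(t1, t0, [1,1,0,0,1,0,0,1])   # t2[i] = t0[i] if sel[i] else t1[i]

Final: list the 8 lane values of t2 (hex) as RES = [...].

→ t0 |50|6a|9e|7c|b7|73|7f|d3|
→ t1 |6a|9e|7c|b7|73|7f|d3|50|
→ t2 |50|6a|7c|b7|b7|7f|d3|d3|

RES = [ 0x50  0x6a  0x7c  0xb7  0xb7  0x7f  0xd3  0xd3 ]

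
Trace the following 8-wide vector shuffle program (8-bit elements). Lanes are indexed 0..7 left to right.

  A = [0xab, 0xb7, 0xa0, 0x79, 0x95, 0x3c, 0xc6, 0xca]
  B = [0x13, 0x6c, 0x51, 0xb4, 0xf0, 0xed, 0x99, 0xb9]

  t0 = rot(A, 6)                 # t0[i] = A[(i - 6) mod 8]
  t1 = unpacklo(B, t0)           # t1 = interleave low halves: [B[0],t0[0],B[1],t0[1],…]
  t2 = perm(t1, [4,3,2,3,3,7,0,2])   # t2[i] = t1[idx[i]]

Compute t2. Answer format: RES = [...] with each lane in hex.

  t0: a0 79 95 3c c6 ca ab b7
  t1: 13 a0 6c 79 51 95 b4 3c
  t2: 51 79 6c 79 79 3c 13 6c

RES = [0x51, 0x79, 0x6c, 0x79, 0x79, 0x3c, 0x13, 0x6c]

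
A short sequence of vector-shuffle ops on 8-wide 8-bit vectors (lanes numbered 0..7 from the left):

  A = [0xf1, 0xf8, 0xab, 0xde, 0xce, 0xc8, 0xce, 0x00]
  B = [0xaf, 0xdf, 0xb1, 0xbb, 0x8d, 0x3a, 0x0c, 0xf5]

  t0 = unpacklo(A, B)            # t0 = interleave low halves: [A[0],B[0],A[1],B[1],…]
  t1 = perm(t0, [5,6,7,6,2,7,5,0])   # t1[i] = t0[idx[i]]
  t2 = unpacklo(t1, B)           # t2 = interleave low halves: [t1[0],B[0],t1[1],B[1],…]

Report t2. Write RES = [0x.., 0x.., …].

RES = [ 0xb1  0xaf  0xde  0xdf  0xbb  0xb1  0xde  0xbb ]

→ t0 |f1|af|f8|df|ab|b1|de|bb|
→ t1 |b1|de|bb|de|f8|bb|b1|f1|
→ t2 |b1|af|de|df|bb|b1|de|bb|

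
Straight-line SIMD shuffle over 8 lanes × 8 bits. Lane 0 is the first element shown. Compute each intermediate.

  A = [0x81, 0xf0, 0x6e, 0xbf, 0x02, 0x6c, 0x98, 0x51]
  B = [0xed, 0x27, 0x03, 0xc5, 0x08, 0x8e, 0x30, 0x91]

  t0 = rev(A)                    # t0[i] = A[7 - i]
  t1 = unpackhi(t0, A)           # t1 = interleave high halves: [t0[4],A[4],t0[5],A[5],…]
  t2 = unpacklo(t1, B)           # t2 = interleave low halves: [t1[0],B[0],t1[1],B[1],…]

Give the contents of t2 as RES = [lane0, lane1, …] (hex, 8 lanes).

t0 = [0x51, 0x98, 0x6c, 0x02, 0xbf, 0x6e, 0xf0, 0x81]
t1 = [0xbf, 0x02, 0x6e, 0x6c, 0xf0, 0x98, 0x81, 0x51]
t2 = [0xbf, 0xed, 0x02, 0x27, 0x6e, 0x03, 0x6c, 0xc5]

RES = [0xbf, 0xed, 0x02, 0x27, 0x6e, 0x03, 0x6c, 0xc5]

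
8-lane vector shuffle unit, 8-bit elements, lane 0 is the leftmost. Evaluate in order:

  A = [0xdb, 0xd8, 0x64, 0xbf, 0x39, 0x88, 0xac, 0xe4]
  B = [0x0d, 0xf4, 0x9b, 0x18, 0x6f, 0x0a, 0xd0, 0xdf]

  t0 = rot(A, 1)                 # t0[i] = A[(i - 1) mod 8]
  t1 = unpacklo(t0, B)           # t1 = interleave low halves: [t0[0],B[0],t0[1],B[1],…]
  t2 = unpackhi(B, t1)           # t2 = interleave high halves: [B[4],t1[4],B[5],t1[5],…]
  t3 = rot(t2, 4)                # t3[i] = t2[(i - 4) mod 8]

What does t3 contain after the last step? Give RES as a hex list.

RES = [0xd0, 0x64, 0xdf, 0x18, 0x6f, 0xd8, 0x0a, 0x9b]

→ t0 |e4|db|d8|64|bf|39|88|ac|
→ t1 |e4|0d|db|f4|d8|9b|64|18|
→ t2 |6f|d8|0a|9b|d0|64|df|18|
→ t3 |d0|64|df|18|6f|d8|0a|9b|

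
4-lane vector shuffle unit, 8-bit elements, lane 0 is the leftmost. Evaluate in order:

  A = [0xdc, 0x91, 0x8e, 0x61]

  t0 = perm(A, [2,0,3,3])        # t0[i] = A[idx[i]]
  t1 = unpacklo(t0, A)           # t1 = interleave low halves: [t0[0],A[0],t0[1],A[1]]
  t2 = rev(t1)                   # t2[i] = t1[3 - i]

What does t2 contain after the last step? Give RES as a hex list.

RES = [ 0x91  0xdc  0xdc  0x8e ]

t0 = [0x8e, 0xdc, 0x61, 0x61]
t1 = [0x8e, 0xdc, 0xdc, 0x91]
t2 = [0x91, 0xdc, 0xdc, 0x8e]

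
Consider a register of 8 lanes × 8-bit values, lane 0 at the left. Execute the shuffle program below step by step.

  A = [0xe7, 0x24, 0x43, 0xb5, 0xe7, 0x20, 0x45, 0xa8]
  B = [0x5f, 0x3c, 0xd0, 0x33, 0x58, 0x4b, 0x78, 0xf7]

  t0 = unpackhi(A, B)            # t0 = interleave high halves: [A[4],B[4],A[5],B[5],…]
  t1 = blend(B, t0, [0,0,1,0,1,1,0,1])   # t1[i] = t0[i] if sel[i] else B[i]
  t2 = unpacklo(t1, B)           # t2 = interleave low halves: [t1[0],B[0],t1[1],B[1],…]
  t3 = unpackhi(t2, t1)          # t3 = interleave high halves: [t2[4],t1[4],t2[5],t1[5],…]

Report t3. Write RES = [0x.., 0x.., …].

RES = [0x20, 0x45, 0xd0, 0x78, 0x33, 0x78, 0x33, 0xf7]

t0 = [0xe7, 0x58, 0x20, 0x4b, 0x45, 0x78, 0xa8, 0xf7]
t1 = [0x5f, 0x3c, 0x20, 0x33, 0x45, 0x78, 0x78, 0xf7]
t2 = [0x5f, 0x5f, 0x3c, 0x3c, 0x20, 0xd0, 0x33, 0x33]
t3 = [0x20, 0x45, 0xd0, 0x78, 0x33, 0x78, 0x33, 0xf7]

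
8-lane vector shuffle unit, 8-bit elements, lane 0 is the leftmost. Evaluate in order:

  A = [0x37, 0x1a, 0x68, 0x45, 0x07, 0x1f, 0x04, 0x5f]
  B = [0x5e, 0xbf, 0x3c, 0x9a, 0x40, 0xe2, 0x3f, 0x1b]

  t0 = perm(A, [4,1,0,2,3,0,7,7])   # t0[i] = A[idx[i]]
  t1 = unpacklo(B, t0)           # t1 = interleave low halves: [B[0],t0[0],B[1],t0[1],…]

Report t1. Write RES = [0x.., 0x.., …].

RES = [0x5e, 0x07, 0xbf, 0x1a, 0x3c, 0x37, 0x9a, 0x68]

t0 = [0x07, 0x1a, 0x37, 0x68, 0x45, 0x37, 0x5f, 0x5f]
t1 = [0x5e, 0x07, 0xbf, 0x1a, 0x3c, 0x37, 0x9a, 0x68]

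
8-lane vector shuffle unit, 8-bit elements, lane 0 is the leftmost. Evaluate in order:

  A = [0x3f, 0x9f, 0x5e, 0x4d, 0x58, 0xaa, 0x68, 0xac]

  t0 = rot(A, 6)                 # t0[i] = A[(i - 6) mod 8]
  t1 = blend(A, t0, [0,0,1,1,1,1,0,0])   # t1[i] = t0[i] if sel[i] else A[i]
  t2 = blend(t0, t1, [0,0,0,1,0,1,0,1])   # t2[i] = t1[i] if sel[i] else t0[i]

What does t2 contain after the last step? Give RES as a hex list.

→ t0 |5e|4d|58|aa|68|ac|3f|9f|
→ t1 |3f|9f|58|aa|68|ac|68|ac|
→ t2 |5e|4d|58|aa|68|ac|3f|ac|

RES = [ 0x5e  0x4d  0x58  0xaa  0x68  0xac  0x3f  0xac ]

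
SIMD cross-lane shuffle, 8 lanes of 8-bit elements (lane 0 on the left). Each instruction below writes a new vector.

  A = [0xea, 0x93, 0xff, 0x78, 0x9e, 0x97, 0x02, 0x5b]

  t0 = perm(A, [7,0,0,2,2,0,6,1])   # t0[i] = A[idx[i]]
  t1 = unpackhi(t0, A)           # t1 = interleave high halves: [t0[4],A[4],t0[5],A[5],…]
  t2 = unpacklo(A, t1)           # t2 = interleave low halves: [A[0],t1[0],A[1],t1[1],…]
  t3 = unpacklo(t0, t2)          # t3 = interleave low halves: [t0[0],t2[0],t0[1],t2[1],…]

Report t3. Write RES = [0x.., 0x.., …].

  t0: 5b ea ea ff ff ea 02 93
  t1: ff 9e ea 97 02 02 93 5b
  t2: ea ff 93 9e ff ea 78 97
  t3: 5b ea ea ff ea 93 ff 9e

RES = [ 0x5b  0xea  0xea  0xff  0xea  0x93  0xff  0x9e ]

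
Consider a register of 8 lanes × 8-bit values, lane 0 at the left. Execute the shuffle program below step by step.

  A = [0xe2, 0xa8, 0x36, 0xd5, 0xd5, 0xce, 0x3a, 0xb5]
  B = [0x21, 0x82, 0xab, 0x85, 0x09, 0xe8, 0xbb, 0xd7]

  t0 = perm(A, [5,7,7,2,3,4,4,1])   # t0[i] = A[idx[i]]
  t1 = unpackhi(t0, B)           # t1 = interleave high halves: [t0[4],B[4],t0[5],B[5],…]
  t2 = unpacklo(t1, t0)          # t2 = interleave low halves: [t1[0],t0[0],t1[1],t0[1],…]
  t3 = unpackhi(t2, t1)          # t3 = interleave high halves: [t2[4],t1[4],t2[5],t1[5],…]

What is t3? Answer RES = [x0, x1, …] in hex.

  t0: ce b5 b5 36 d5 d5 d5 a8
  t1: d5 09 d5 e8 d5 bb a8 d7
  t2: d5 ce 09 b5 d5 b5 e8 36
  t3: d5 d5 b5 bb e8 a8 36 d7

RES = [0xd5, 0xd5, 0xb5, 0xbb, 0xe8, 0xa8, 0x36, 0xd7]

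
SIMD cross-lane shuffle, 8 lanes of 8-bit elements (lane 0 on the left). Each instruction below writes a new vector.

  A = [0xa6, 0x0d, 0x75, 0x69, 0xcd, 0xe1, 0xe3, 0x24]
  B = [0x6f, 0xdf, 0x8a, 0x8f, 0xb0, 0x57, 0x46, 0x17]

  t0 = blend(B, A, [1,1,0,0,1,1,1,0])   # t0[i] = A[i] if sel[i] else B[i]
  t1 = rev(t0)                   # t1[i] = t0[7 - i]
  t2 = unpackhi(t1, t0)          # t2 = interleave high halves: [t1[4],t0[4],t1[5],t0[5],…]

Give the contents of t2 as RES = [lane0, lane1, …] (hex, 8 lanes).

RES = [0x8f, 0xcd, 0x8a, 0xe1, 0x0d, 0xe3, 0xa6, 0x17]

  t0: a6 0d 8a 8f cd e1 e3 17
  t1: 17 e3 e1 cd 8f 8a 0d a6
  t2: 8f cd 8a e1 0d e3 a6 17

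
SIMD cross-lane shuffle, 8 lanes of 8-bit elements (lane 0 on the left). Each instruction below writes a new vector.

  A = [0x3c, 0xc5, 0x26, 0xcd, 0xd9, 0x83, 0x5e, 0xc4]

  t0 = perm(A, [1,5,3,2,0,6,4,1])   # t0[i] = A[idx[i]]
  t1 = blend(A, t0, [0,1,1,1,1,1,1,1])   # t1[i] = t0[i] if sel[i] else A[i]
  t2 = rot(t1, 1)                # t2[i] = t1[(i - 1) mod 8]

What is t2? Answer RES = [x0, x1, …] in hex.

t0 = [0xc5, 0x83, 0xcd, 0x26, 0x3c, 0x5e, 0xd9, 0xc5]
t1 = [0x3c, 0x83, 0xcd, 0x26, 0x3c, 0x5e, 0xd9, 0xc5]
t2 = [0xc5, 0x3c, 0x83, 0xcd, 0x26, 0x3c, 0x5e, 0xd9]

RES = [ 0xc5  0x3c  0x83  0xcd  0x26  0x3c  0x5e  0xd9 ]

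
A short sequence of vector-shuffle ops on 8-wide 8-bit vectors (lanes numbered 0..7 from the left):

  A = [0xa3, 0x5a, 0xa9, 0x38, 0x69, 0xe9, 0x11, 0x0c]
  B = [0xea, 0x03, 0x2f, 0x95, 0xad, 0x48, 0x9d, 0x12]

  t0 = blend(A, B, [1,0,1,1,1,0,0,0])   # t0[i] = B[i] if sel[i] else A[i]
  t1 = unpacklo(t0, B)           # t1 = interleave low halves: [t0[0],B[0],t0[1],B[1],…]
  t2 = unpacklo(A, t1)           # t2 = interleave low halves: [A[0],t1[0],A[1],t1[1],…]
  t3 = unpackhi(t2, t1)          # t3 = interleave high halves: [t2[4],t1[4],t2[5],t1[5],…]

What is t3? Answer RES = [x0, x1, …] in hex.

RES = [ 0xa9  0x2f  0x5a  0x2f  0x38  0x95  0x03  0x95 ]

  t0: ea 5a 2f 95 ad e9 11 0c
  t1: ea ea 5a 03 2f 2f 95 95
  t2: a3 ea 5a ea a9 5a 38 03
  t3: a9 2f 5a 2f 38 95 03 95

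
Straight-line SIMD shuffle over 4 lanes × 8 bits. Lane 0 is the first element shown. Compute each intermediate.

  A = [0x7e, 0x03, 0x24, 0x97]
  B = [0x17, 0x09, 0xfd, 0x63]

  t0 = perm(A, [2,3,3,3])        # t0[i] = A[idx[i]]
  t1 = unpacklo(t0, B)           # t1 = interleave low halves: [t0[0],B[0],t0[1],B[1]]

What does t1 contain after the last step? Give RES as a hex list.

t0 = [0x24, 0x97, 0x97, 0x97]
t1 = [0x24, 0x17, 0x97, 0x09]

RES = [0x24, 0x17, 0x97, 0x09]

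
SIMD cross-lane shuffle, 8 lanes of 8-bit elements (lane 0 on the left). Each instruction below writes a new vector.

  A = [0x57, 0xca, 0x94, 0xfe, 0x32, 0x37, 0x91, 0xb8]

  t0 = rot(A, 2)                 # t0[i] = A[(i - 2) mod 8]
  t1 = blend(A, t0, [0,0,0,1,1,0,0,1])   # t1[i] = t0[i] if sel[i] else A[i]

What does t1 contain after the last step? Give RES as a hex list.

  t0: 91 b8 57 ca 94 fe 32 37
  t1: 57 ca 94 ca 94 37 91 37

RES = [0x57, 0xca, 0x94, 0xca, 0x94, 0x37, 0x91, 0x37]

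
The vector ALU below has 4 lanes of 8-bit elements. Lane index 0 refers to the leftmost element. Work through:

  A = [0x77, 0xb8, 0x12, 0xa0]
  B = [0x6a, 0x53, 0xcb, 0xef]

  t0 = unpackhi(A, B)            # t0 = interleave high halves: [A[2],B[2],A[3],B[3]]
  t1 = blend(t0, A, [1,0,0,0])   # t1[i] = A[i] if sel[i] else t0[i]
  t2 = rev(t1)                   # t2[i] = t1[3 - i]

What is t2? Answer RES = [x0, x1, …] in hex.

RES = [ 0xef  0xa0  0xcb  0x77 ]

t0 = [0x12, 0xcb, 0xa0, 0xef]
t1 = [0x77, 0xcb, 0xa0, 0xef]
t2 = [0xef, 0xa0, 0xcb, 0x77]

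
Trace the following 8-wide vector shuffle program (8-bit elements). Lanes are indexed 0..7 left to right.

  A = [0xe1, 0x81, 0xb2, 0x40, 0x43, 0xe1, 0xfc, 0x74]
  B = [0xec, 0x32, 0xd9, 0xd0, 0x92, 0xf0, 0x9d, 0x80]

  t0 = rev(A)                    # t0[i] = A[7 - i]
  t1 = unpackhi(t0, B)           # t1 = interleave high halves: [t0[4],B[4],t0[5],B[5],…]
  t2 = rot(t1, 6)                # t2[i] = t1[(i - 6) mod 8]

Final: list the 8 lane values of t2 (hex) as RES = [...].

t0 = [0x74, 0xfc, 0xe1, 0x43, 0x40, 0xb2, 0x81, 0xe1]
t1 = [0x40, 0x92, 0xb2, 0xf0, 0x81, 0x9d, 0xe1, 0x80]
t2 = [0xb2, 0xf0, 0x81, 0x9d, 0xe1, 0x80, 0x40, 0x92]

RES = [ 0xb2  0xf0  0x81  0x9d  0xe1  0x80  0x40  0x92 ]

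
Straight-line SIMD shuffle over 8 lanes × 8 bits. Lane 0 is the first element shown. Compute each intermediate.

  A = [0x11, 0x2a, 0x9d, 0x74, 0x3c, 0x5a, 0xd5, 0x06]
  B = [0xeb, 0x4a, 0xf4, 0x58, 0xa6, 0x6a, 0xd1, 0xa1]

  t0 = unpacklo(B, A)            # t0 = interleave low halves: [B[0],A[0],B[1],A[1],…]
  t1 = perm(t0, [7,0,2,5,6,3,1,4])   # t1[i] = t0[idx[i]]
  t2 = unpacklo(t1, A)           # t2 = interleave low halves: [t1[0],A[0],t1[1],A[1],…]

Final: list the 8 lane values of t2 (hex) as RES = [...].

RES = [ 0x74  0x11  0xeb  0x2a  0x4a  0x9d  0x9d  0x74 ]

→ t0 |eb|11|4a|2a|f4|9d|58|74|
→ t1 |74|eb|4a|9d|58|2a|11|f4|
→ t2 |74|11|eb|2a|4a|9d|9d|74|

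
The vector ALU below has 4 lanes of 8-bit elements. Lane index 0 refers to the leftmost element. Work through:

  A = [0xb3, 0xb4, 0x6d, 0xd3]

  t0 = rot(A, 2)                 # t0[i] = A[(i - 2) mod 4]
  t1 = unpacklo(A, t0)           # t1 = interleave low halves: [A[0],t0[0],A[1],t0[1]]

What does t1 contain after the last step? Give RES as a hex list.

RES = [0xb3, 0x6d, 0xb4, 0xd3]

t0 = [0x6d, 0xd3, 0xb3, 0xb4]
t1 = [0xb3, 0x6d, 0xb4, 0xd3]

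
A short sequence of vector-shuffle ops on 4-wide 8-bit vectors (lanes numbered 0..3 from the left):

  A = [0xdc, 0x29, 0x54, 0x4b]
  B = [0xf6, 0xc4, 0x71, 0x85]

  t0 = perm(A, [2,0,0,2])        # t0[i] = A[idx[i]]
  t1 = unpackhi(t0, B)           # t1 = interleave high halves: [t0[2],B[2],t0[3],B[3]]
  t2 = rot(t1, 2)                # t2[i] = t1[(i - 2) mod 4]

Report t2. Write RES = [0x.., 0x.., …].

RES = [0x54, 0x85, 0xdc, 0x71]

t0 = [0x54, 0xdc, 0xdc, 0x54]
t1 = [0xdc, 0x71, 0x54, 0x85]
t2 = [0x54, 0x85, 0xdc, 0x71]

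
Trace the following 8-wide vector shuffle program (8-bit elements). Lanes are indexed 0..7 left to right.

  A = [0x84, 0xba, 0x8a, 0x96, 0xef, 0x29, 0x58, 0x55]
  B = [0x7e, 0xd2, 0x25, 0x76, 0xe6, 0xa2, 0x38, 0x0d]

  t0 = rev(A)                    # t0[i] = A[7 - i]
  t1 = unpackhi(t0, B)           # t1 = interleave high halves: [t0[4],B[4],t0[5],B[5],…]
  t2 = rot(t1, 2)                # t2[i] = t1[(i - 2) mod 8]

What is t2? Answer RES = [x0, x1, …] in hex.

  t0: 55 58 29 ef 96 8a ba 84
  t1: 96 e6 8a a2 ba 38 84 0d
  t2: 84 0d 96 e6 8a a2 ba 38

RES = [ 0x84  0x0d  0x96  0xe6  0x8a  0xa2  0xba  0x38 ]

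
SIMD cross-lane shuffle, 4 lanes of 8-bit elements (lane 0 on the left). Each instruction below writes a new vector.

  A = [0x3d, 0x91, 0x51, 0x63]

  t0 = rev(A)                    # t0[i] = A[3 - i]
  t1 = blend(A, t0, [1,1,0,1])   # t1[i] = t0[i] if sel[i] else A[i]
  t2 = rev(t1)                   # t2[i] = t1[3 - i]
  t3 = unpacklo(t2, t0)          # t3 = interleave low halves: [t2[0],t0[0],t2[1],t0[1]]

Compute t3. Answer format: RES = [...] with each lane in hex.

RES = [0x3d, 0x63, 0x51, 0x51]

t0 = [0x63, 0x51, 0x91, 0x3d]
t1 = [0x63, 0x51, 0x51, 0x3d]
t2 = [0x3d, 0x51, 0x51, 0x63]
t3 = [0x3d, 0x63, 0x51, 0x51]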